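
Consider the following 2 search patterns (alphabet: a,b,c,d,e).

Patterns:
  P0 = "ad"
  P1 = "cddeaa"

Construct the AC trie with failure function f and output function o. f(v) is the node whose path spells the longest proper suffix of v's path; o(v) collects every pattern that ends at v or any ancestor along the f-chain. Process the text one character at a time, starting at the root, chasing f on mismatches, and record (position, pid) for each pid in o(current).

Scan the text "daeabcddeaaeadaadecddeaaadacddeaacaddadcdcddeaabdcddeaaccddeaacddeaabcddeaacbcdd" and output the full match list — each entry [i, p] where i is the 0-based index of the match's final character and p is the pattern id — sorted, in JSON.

Build automaton:
Trie nodes:
  0='ε' goto a→1 c→3
  1='a' goto d→2
  2='ad' goto ·  [P0 ends]
  3='c' goto d→4
  4='cd' goto d→5
  5='cdd' goto e→6
  6='cdde' goto a→7
  7='cddea' goto a→8
  8='cddeaa' goto ·  [P1 ends]

BFS fail/out derivation:
  fail(1) 'a': from fail(0)=0 chase 'a': 0 ⇒ 0;  out=∅∪out(0)=∅
  fail(3) 'c': from fail(0)=0 chase 'c': 0 ⇒ 0;  out=∅∪out(0)=∅
  fail(2) 'ad': from fail(1)=0 chase 'd': 0 ⇒ 0;  out={0}∪out(0)={0}
  fail(4) 'cd': from fail(3)=0 chase 'd': 0 ⇒ 0;  out=∅∪out(0)=∅
  fail(5) 'cdd': from fail(4)=0 chase 'd': 0 ⇒ 0;  out=∅∪out(0)=∅
  fail(6) 'cdde': from fail(5)=0 chase 'e': 0 ⇒ 0;  out=∅∪out(0)=∅
  fail(7) 'cddea': from fail(6)=0 chase 'a': 0 ⇒ 1;  out=∅∪out(1)=∅
  fail(8) 'cddeaa': from fail(7)=1 chase 'a': 1→0 ⇒ 1;  out={1}∪out(1)={1}

Text stream:
pos 0 'd': at 0
pos 1 'a': at 1
pos 2 'e': at 0 (via fail)
pos 3 'a': at 1
pos 4 'b': at 0 (via fail)
pos 5 'c': at 3
pos 6 'd': at 4
pos 7 'd': at 5
pos 8 'e': at 6
pos 9 'a': at 7
pos 10 'a': at 8  ** P1@[5:10]
pos 11 'e': at 0 (via fail)
pos 12 'a': at 1
pos 13 'd': at 2  ** P0@[12:13]
pos 14 'a': at 1 (via fail)
pos 15 'a': at 1 (via fail)
pos 16 'd': at 2  ** P0@[15:16]
pos 17 'e': at 0 (via fail)
pos 18 'c': at 3
pos 19 'd': at 4
pos 20 'd': at 5
pos 21 'e': at 6
pos 22 'a': at 7
pos 23 'a': at 8  ** P1@[18:23]
pos 24 'a': at 1 (via fail)
pos 25 'd': at 2  ** P0@[24:25]
pos 26 'a': at 1 (via fail)
pos 27 'c': at 3 (via fail)
pos 28 'd': at 4
pos 29 'd': at 5
pos 30 'e': at 6
pos 31 'a': at 7
pos 32 'a': at 8  ** P1@[27:32]
pos 33 'c': at 3 (via fail)
pos 34 'a': at 1 (via fail)
pos 35 'd': at 2  ** P0@[34:35]
pos 36 'd': at 0 (via fail)
pos 37 'a': at 1
pos 38 'd': at 2  ** P0@[37:38]
pos 39 'c': at 3 (via fail)
pos 40 'd': at 4
pos 41 'c': at 3 (via fail)
pos 42 'd': at 4
pos 43 'd': at 5
pos 44 'e': at 6
pos 45 'a': at 7
pos 46 'a': at 8  ** P1@[41:46]
pos 47 'b': at 0 (via fail)
pos 48 'd': at 0
pos 49 'c': at 3
pos 50 'd': at 4
pos 51 'd': at 5
pos 52 'e': at 6
pos 53 'a': at 7
pos 54 'a': at 8  ** P1@[49:54]
pos 55 'c': at 3 (via fail)
pos 56 'c': at 3 (via fail)
pos 57 'd': at 4
pos 58 'd': at 5
pos 59 'e': at 6
pos 60 'a': at 7
pos 61 'a': at 8  ** P1@[56:61]
pos 62 'c': at 3 (via fail)
pos 63 'd': at 4
pos 64 'd': at 5
pos 65 'e': at 6
pos 66 'a': at 7
pos 67 'a': at 8  ** P1@[62:67]
pos 68 'b': at 0 (via fail)
pos 69 'c': at 3
pos 70 'd': at 4
pos 71 'd': at 5
pos 72 'e': at 6
pos 73 'a': at 7
pos 74 'a': at 8  ** P1@[69:74]
pos 75 'c': at 3 (via fail)
pos 76 'b': at 0 (via fail)
pos 77 'c': at 3
pos 78 'd': at 4
pos 79 'd': at 5

All matches (sorted): [[10,1],[13,0],[16,0],[23,1],[25,0],[32,1],[35,0],[38,0],[46,1],[54,1],[61,1],[67,1],[74,1]]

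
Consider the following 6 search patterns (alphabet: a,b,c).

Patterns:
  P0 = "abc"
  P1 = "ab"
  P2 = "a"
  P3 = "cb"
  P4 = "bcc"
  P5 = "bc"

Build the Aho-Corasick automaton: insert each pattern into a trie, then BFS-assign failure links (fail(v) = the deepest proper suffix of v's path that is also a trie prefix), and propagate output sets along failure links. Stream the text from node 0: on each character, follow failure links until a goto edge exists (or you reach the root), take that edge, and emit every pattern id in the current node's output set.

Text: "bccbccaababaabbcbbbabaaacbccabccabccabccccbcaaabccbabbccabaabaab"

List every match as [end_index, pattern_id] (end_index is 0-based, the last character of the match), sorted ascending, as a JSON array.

Build:
Trie nodes:
  n0 'ε': a→1 b→6 c→4
  n1 'a': b→2  [P2 ends]
  n2 'ab': c→3  [P1 ends]
  n3 'abc': ·  [P0 ends]
  n4 'c': b→5
  n5 'cb': ·  [P3 ends]
  n6 'b': c→7
  n7 'bc': c→8  [P5 ends]
  n8 'bcc': ·  [P4 ends]

Failure links (BFS by depth):
  n1('a'): parent n0 fail=0; on 'a' 0 → fail=0;  out {2}∪∅={2}
  n4('c'): parent n0 fail=0; on 'c' 0 → fail=0;  out ∅∪∅=∅
  n6('b'): parent n0 fail=0; on 'b' 0 → fail=0;  out ∅∪∅=∅
  n2('ab'): parent n1 fail=0; on 'b' 0 → fail=6;  out {1}∪∅={1}
  n5('cb'): parent n4 fail=0; on 'b' 0 → fail=6;  out {3}∪∅={3}
  n7('bc'): parent n6 fail=0; on 'c' 0 → fail=4;  out {5}∪∅={5}
  n3('abc'): parent n2 fail=6; on 'c' 6 → fail=7;  out {0}∪{5}={0,5}
  n8('bcc'): parent n7 fail=4; on 'c' 4→0 → fail=4;  out {4}∪∅={4}

Text stream:
[0] read 'b'  n0⇒n6
[1] read 'c'  n6⇒n7  ** P5@[0:1]
[2] read 'c'  n7⇒n8  ** P4@[0:2]
[3] read 'b'  n8⇒n5 ·f  ** P3@[2:3]
[4] read 'c'  n5⇒n7 ·f  ** P5@[3:4]
[5] read 'c'  n7⇒n8  ** P4@[3:5]
[6] read 'a'  n8⇒n1 ·f  ** P2@[6:6]
[7] read 'a'  n1⇒n1 ·f  ** P2@[7:7]
[8] read 'b'  n1⇒n2  ** P1@[7:8]
[9] read 'a'  n2⇒n1 ·f  ** P2@[9:9]
[10] read 'b'  n1⇒n2  ** P1@[9:10]
[11] read 'a'  n2⇒n1 ·f  ** P2@[11:11]
[12] read 'a'  n1⇒n1 ·f  ** P2@[12:12]
[13] read 'b'  n1⇒n2  ** P1@[12:13]
[14] read 'b'  n2⇒n6 ·f
[15] read 'c'  n6⇒n7  ** P5@[14:15]
[16] read 'b'  n7⇒n5 ·f  ** P3@[15:16]
[17] read 'b'  n5⇒n6 ·f
[18] read 'b'  n6⇒n6 ·f
[19] read 'a'  n6⇒n1 ·f  ** P2@[19:19]
[20] read 'b'  n1⇒n2  ** P1@[19:20]
[21] read 'a'  n2⇒n1 ·f  ** P2@[21:21]
[22] read 'a'  n1⇒n1 ·f  ** P2@[22:22]
[23] read 'a'  n1⇒n1 ·f  ** P2@[23:23]
[24] read 'c'  n1⇒n4 ·f
[25] read 'b'  n4⇒n5  ** P3@[24:25]
[26] read 'c'  n5⇒n7 ·f  ** P5@[25:26]
[27] read 'c'  n7⇒n8  ** P4@[25:27]
[28] read 'a'  n8⇒n1 ·f  ** P2@[28:28]
[29] read 'b'  n1⇒n2  ** P1@[28:29]
[30] read 'c'  n2⇒n3  ** P0@[28:30],P5@[29:30]
[31] read 'c'  n3⇒n8 ·f  ** P4@[29:31]
[32] read 'a'  n8⇒n1 ·f  ** P2@[32:32]
[33] read 'b'  n1⇒n2  ** P1@[32:33]
[34] read 'c'  n2⇒n3  ** P0@[32:34],P5@[33:34]
[35] read 'c'  n3⇒n8 ·f  ** P4@[33:35]
[36] read 'a'  n8⇒n1 ·f  ** P2@[36:36]
[37] read 'b'  n1⇒n2  ** P1@[36:37]
[38] read 'c'  n2⇒n3  ** P0@[36:38],P5@[37:38]
[39] read 'c'  n3⇒n8 ·f  ** P4@[37:39]
[40] read 'c'  n8⇒n4 ·f
[41] read 'c'  n4⇒n4 ·f
[42] read 'b'  n4⇒n5  ** P3@[41:42]
[43] read 'c'  n5⇒n7 ·f  ** P5@[42:43]
[44] read 'a'  n7⇒n1 ·f  ** P2@[44:44]
[45] read 'a'  n1⇒n1 ·f  ** P2@[45:45]
[46] read 'a'  n1⇒n1 ·f  ** P2@[46:46]
[47] read 'b'  n1⇒n2  ** P1@[46:47]
[48] read 'c'  n2⇒n3  ** P0@[46:48],P5@[47:48]
[49] read 'c'  n3⇒n8 ·f  ** P4@[47:49]
[50] read 'b'  n8⇒n5 ·f  ** P3@[49:50]
[51] read 'a'  n5⇒n1 ·f  ** P2@[51:51]
[52] read 'b'  n1⇒n2  ** P1@[51:52]
[53] read 'b'  n2⇒n6 ·f
[54] read 'c'  n6⇒n7  ** P5@[53:54]
[55] read 'c'  n7⇒n8  ** P4@[53:55]
[56] read 'a'  n8⇒n1 ·f  ** P2@[56:56]
[57] read 'b'  n1⇒n2  ** P1@[56:57]
[58] read 'a'  n2⇒n1 ·f  ** P2@[58:58]
[59] read 'a'  n1⇒n1 ·f  ** P2@[59:59]
[60] read 'b'  n1⇒n2  ** P1@[59:60]
[61] read 'a'  n2⇒n1 ·f  ** P2@[61:61]
[62] read 'a'  n1⇒n1 ·f  ** P2@[62:62]
[63] read 'b'  n1⇒n2  ** P1@[62:63]

All matches (sorted): [[1,5],[2,4],[3,3],[4,5],[5,4],[6,2],[7,2],[8,1],[9,2],[10,1],[11,2],[12,2],[13,1],[15,5],[16,3],[19,2],[20,1],[21,2],[22,2],[23,2],[25,3],[26,5],[27,4],[28,2],[29,1],[30,0],[30,5],[31,4],[32,2],[33,1],[34,0],[34,5],[35,4],[36,2],[37,1],[38,0],[38,5],[39,4],[42,3],[43,5],[44,2],[45,2],[46,2],[47,1],[48,0],[48,5],[49,4],[50,3],[51,2],[52,1],[54,5],[55,4],[56,2],[57,1],[58,2],[59,2],[60,1],[61,2],[62,2],[63,1]]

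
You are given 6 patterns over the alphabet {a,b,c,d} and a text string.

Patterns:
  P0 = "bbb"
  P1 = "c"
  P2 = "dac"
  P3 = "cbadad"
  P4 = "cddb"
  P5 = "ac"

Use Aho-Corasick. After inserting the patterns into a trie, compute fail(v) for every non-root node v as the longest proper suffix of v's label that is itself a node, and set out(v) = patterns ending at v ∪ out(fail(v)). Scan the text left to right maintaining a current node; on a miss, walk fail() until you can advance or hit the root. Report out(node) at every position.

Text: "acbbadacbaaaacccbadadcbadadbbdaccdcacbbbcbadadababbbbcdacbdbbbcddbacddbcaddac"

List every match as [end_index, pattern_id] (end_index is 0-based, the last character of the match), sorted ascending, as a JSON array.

Build automaton:
Trie nodes:
  0='ε' goto a→16 b→1 c→4 d→5
  1='b' goto b→2
  2='bb' goto b→3
  3='bbb' goto ·  [P0 ends]
  4='c' goto b→8 d→13  [P1 ends]
  5='d' goto a→6
  6='da' goto c→7
  7='dac' goto ·  [P2 ends]
  8='cb' goto a→9
  9='cba' goto d→10
  10='cbad' goto a→11
  11='cbada' goto d→12
  12='cbadad' goto ·  [P3 ends]
  13='cd' goto d→14
  14='cdd' goto b→15
  15='cddb' goto ·  [P4 ends]
  16='a' goto c→17
  17='ac' goto ·  [P5 ends]

Failure links (BFS by depth):
  fail(1) 'b': from fail(0)=0 chase 'b': 0 ⇒ 0;  out=∅∪out(0)=∅
  fail(4) 'c': from fail(0)=0 chase 'c': 0 ⇒ 0;  out={1}∪out(0)={1}
  fail(5) 'd': from fail(0)=0 chase 'd': 0 ⇒ 0;  out=∅∪out(0)=∅
  fail(16) 'a': from fail(0)=0 chase 'a': 0 ⇒ 0;  out=∅∪out(0)=∅
  fail(2) 'bb': from fail(1)=0 chase 'b': 0 ⇒ 1;  out=∅∪out(1)=∅
  fail(6) 'da': from fail(5)=0 chase 'a': 0 ⇒ 16;  out=∅∪out(16)=∅
  fail(8) 'cb': from fail(4)=0 chase 'b': 0 ⇒ 1;  out=∅∪out(1)=∅
  fail(13) 'cd': from fail(4)=0 chase 'd': 0 ⇒ 5;  out=∅∪out(5)=∅
  fail(17) 'ac': from fail(16)=0 chase 'c': 0 ⇒ 4;  out={5}∪out(4)={1,5}
  fail(3) 'bbb': from fail(2)=1 chase 'b': 1 ⇒ 2;  out={0}∪out(2)={0}
  fail(7) 'dac': from fail(6)=16 chase 'c': 16 ⇒ 17;  out={2}∪out(17)={1,2,5}
  fail(9) 'cba': from fail(8)=1 chase 'a': 1→0 ⇒ 16;  out=∅∪out(16)=∅
  fail(14) 'cdd': from fail(13)=5 chase 'd': 5→0 ⇒ 5;  out=∅∪out(5)=∅
  fail(10) 'cbad': from fail(9)=16 chase 'd': 16→0 ⇒ 5;  out=∅∪out(5)=∅
  fail(15) 'cddb': from fail(14)=5 chase 'b': 5→0 ⇒ 1;  out={4}∪out(1)={4}
  fail(11) 'cbada': from fail(10)=5 chase 'a': 5 ⇒ 6;  out=∅∪out(6)=∅
  fail(12) 'cbadad': from fail(11)=6 chase 'd': 6→16→0 ⇒ 5;  out={3}∪out(5)={3}

Text stream:
pos 0 'a': at 16
pos 1 'c': at 17  → match P1@[1:1],P5@[0:1]
pos 2 'b': at 8 ·f
pos 3 'b': at 2 ·f
pos 4 'a': at 16 ·f
pos 5 'd': at 5 ·f
pos 6 'a': at 6
pos 7 'c': at 7  → match P1@[7:7],P2@[5:7],P5@[6:7]
pos 8 'b': at 8 ·f
pos 9 'a': at 9
pos 10 'a': at 16 ·f
pos 11 'a': at 16 ·f
pos 12 'a': at 16 ·f
pos 13 'c': at 17  → match P1@[13:13],P5@[12:13]
pos 14 'c': at 4 ·f  → match P1@[14:14]
pos 15 'c': at 4 ·f  → match P1@[15:15]
pos 16 'b': at 8
pos 17 'a': at 9
pos 18 'd': at 10
pos 19 'a': at 11
pos 20 'd': at 12  → match P3@[15:20]
pos 21 'c': at 4 ·f  → match P1@[21:21]
pos 22 'b': at 8
pos 23 'a': at 9
pos 24 'd': at 10
pos 25 'a': at 11
pos 26 'd': at 12  → match P3@[21:26]
pos 27 'b': at 1 ·f
pos 28 'b': at 2
pos 29 'd': at 5 ·f
pos 30 'a': at 6
pos 31 'c': at 7  → match P1@[31:31],P2@[29:31],P5@[30:31]
pos 32 'c': at 4 ·f  → match P1@[32:32]
pos 33 'd': at 13
pos 34 'c': at 4 ·f  → match P1@[34:34]
pos 35 'a': at 16 ·f
pos 36 'c': at 17  → match P1@[36:36],P5@[35:36]
pos 37 'b': at 8 ·f
pos 38 'b': at 2 ·f
pos 39 'b': at 3  → match P0@[37:39]
pos 40 'c': at 4 ·f  → match P1@[40:40]
pos 41 'b': at 8
pos 42 'a': at 9
pos 43 'd': at 10
pos 44 'a': at 11
pos 45 'd': at 12  → match P3@[40:45]
pos 46 'a': at 6 ·f
pos 47 'b': at 1 ·f
pos 48 'a': at 16 ·f
pos 49 'b': at 1 ·f
pos 50 'b': at 2
pos 51 'b': at 3  → match P0@[49:51]
pos 52 'b': at 3 ·f  → match P0@[50:52]
pos 53 'c': at 4 ·f  → match P1@[53:53]
pos 54 'd': at 13
pos 55 'a': at 6 ·f
pos 56 'c': at 7  → match P1@[56:56],P2@[54:56],P5@[55:56]
pos 57 'b': at 8 ·f
pos 58 'd': at 5 ·f
pos 59 'b': at 1 ·f
pos 60 'b': at 2
pos 61 'b': at 3  → match P0@[59:61]
pos 62 'c': at 4 ·f  → match P1@[62:62]
pos 63 'd': at 13
pos 64 'd': at 14
pos 65 'b': at 15  → match P4@[62:65]
pos 66 'a': at 16 ·f
pos 67 'c': at 17  → match P1@[67:67],P5@[66:67]
pos 68 'd': at 13 ·f
pos 69 'd': at 14
pos 70 'b': at 15  → match P4@[67:70]
pos 71 'c': at 4 ·f  → match P1@[71:71]
pos 72 'a': at 16 ·f
pos 73 'd': at 5 ·f
pos 74 'd': at 5 ·f
pos 75 'a': at 6
pos 76 'c': at 7  → match P1@[76:76],P2@[74:76],P5@[75:76]

Matches: [[1,1],[1,5],[7,1],[7,2],[7,5],[13,1],[13,5],[14,1],[15,1],[20,3],[21,1],[26,3],[31,1],[31,2],[31,5],[32,1],[34,1],[36,1],[36,5],[39,0],[40,1],[45,3],[51,0],[52,0],[53,1],[56,1],[56,2],[56,5],[61,0],[62,1],[65,4],[67,1],[67,5],[70,4],[71,1],[76,1],[76,2],[76,5]]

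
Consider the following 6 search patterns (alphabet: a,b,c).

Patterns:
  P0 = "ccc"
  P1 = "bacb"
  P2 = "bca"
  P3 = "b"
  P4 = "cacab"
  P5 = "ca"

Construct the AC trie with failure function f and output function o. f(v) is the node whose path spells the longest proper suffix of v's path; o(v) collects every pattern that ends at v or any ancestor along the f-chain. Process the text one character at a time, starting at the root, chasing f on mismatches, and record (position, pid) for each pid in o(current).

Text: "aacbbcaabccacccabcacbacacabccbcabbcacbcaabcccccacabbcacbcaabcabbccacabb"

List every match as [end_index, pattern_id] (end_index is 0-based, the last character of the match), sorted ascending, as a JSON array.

Build automaton:
Trie nodes:
  n0 'ε': b→4 c→1
  n1 'c': a→10 c→2
  n2 'cc': c→3
  n3 'ccc': ·  ←P0
  n4 'b': a→5 c→8  ←P3
  n5 'ba': c→6
  n6 'bac': b→7
  n7 'bacb': ·  ←P1
  n8 'bc': a→9
  n9 'bca': ·  ←P2
  n10 'ca': c→11  ←P5
  n11 'cac': a→12
  n12 'caca': b→13
  n13 'cacab': ·  ←P4

BFS fail/out derivation:
  fail(1) 'c': from fail(0)=0 chase 'c': 0 ⇒ 0;  out=∅∪out(0)=∅
  fail(4) 'b': from fail(0)=0 chase 'b': 0 ⇒ 0;  out={3}∪out(0)={3}
  fail(2) 'cc': from fail(1)=0 chase 'c': 0 ⇒ 1;  out=∅∪out(1)=∅
  fail(5) 'ba': from fail(4)=0 chase 'a': 0 ⇒ 0;  out=∅∪out(0)=∅
  fail(8) 'bc': from fail(4)=0 chase 'c': 0 ⇒ 1;  out=∅∪out(1)=∅
  fail(10) 'ca': from fail(1)=0 chase 'a': 0 ⇒ 0;  out={5}∪out(0)={5}
  fail(3) 'ccc': from fail(2)=1 chase 'c': 1 ⇒ 2;  out={0}∪out(2)={0}
  fail(6) 'bac': from fail(5)=0 chase 'c': 0 ⇒ 1;  out=∅∪out(1)=∅
  fail(9) 'bca': from fail(8)=1 chase 'a': 1 ⇒ 10;  out={2}∪out(10)={2,5}
  fail(11) 'cac': from fail(10)=0 chase 'c': 0 ⇒ 1;  out=∅∪out(1)=∅
  fail(7) 'bacb': from fail(6)=1 chase 'b': 1→0 ⇒ 4;  out={1}∪out(4)={1,3}
  fail(12) 'caca': from fail(11)=1 chase 'a': 1 ⇒ 10;  out=∅∪out(10)={5}
  fail(13) 'cacab': from fail(12)=10 chase 'b': 10→0 ⇒ 4;  out={4}∪out(4)={3,4}

Text stream:
[0] read 'a'  n0⇒n0
[1] read 'a'  n0⇒n0
[2] read 'c'  n0⇒n1
[3] read 'b'  n1⇒n4 ·f  emit P3@[3:3]
[4] read 'b'  n4⇒n4 ·f  emit P3@[4:4]
[5] read 'c'  n4⇒n8
[6] read 'a'  n8⇒n9  emit P2@[4:6],P5@[5:6]
[7] read 'a'  n9⇒n0 ·f
[8] read 'b'  n0⇒n4  emit P3@[8:8]
[9] read 'c'  n4⇒n8
[10] read 'c'  n8⇒n2 ·f
[11] read 'a'  n2⇒n10 ·f  emit P5@[10:11]
[12] read 'c'  n10⇒n11
[13] read 'c'  n11⇒n2 ·f
[14] read 'c'  n2⇒n3  emit P0@[12:14]
[15] read 'a'  n3⇒n10 ·f  emit P5@[14:15]
[16] read 'b'  n10⇒n4 ·f  emit P3@[16:16]
[17] read 'c'  n4⇒n8
[18] read 'a'  n8⇒n9  emit P2@[16:18],P5@[17:18]
[19] read 'c'  n9⇒n11 ·f
[20] read 'b'  n11⇒n4 ·f  emit P3@[20:20]
[21] read 'a'  n4⇒n5
[22] read 'c'  n5⇒n6
[23] read 'a'  n6⇒n10 ·f  emit P5@[22:23]
[24] read 'c'  n10⇒n11
[25] read 'a'  n11⇒n12  emit P5@[24:25]
[26] read 'b'  n12⇒n13  emit P3@[26:26],P4@[22:26]
[27] read 'c'  n13⇒n8 ·f
[28] read 'c'  n8⇒n2 ·f
[29] read 'b'  n2⇒n4 ·f  emit P3@[29:29]
[30] read 'c'  n4⇒n8
[31] read 'a'  n8⇒n9  emit P2@[29:31],P5@[30:31]
[32] read 'b'  n9⇒n4 ·f  emit P3@[32:32]
[33] read 'b'  n4⇒n4 ·f  emit P3@[33:33]
[34] read 'c'  n4⇒n8
[35] read 'a'  n8⇒n9  emit P2@[33:35],P5@[34:35]
[36] read 'c'  n9⇒n11 ·f
[37] read 'b'  n11⇒n4 ·f  emit P3@[37:37]
[38] read 'c'  n4⇒n8
[39] read 'a'  n8⇒n9  emit P2@[37:39],P5@[38:39]
[40] read 'a'  n9⇒n0 ·f
[41] read 'b'  n0⇒n4  emit P3@[41:41]
[42] read 'c'  n4⇒n8
[43] read 'c'  n8⇒n2 ·f
[44] read 'c'  n2⇒n3  emit P0@[42:44]
[45] read 'c'  n3⇒n3 ·f  emit P0@[43:45]
[46] read 'c'  n3⇒n3 ·f  emit P0@[44:46]
[47] read 'a'  n3⇒n10 ·f  emit P5@[46:47]
[48] read 'c'  n10⇒n11
[49] read 'a'  n11⇒n12  emit P5@[48:49]
[50] read 'b'  n12⇒n13  emit P3@[50:50],P4@[46:50]
[51] read 'b'  n13⇒n4 ·f  emit P3@[51:51]
[52] read 'c'  n4⇒n8
[53] read 'a'  n8⇒n9  emit P2@[51:53],P5@[52:53]
[54] read 'c'  n9⇒n11 ·f
[55] read 'b'  n11⇒n4 ·f  emit P3@[55:55]
[56] read 'c'  n4⇒n8
[57] read 'a'  n8⇒n9  emit P2@[55:57],P5@[56:57]
[58] read 'a'  n9⇒n0 ·f
[59] read 'b'  n0⇒n4  emit P3@[59:59]
[60] read 'c'  n4⇒n8
[61] read 'a'  n8⇒n9  emit P2@[59:61],P5@[60:61]
[62] read 'b'  n9⇒n4 ·f  emit P3@[62:62]
[63] read 'b'  n4⇒n4 ·f  emit P3@[63:63]
[64] read 'c'  n4⇒n8
[65] read 'c'  n8⇒n2 ·f
[66] read 'a'  n2⇒n10 ·f  emit P5@[65:66]
[67] read 'c'  n10⇒n11
[68] read 'a'  n11⇒n12  emit P5@[67:68]
[69] read 'b'  n12⇒n13  emit P3@[69:69],P4@[65:69]
[70] read 'b'  n13⇒n4 ·f  emit P3@[70:70]

All matches (sorted): [[3,3],[4,3],[6,2],[6,5],[8,3],[11,5],[14,0],[15,5],[16,3],[18,2],[18,5],[20,3],[23,5],[25,5],[26,3],[26,4],[29,3],[31,2],[31,5],[32,3],[33,3],[35,2],[35,5],[37,3],[39,2],[39,5],[41,3],[44,0],[45,0],[46,0],[47,5],[49,5],[50,3],[50,4],[51,3],[53,2],[53,5],[55,3],[57,2],[57,5],[59,3],[61,2],[61,5],[62,3],[63,3],[66,5],[68,5],[69,3],[69,4],[70,3]]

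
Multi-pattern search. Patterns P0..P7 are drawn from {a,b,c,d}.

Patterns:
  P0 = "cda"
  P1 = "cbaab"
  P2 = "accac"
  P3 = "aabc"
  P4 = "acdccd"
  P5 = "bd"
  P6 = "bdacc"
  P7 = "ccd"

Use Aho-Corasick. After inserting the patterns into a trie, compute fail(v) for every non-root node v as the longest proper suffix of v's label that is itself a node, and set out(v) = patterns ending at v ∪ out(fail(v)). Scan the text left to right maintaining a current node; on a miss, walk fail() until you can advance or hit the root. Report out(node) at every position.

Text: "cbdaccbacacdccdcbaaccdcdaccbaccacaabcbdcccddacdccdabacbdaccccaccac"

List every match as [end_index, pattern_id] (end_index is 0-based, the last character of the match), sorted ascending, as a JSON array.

Construct AC machine:
Trie (insert patterns):
  0='ε' goto a→8 b→20 c→1
  1='c' goto b→4 c→25 d→2
  2='cd' goto a→3
  3='cda' goto ·  [P0 ends]
  4='cb' goto a→5
  5='cba' goto a→6
  6='cbaa' goto b→7
  7='cbaab' goto ·  [P1 ends]
  8='a' goto a→13 c→9
  9='ac' goto c→10 d→16
  10='acc' goto a→11
  11='acca' goto c→12
  12='accac' goto ·  [P2 ends]
  13='aa' goto b→14
  14='aab' goto c→15
  15='aabc' goto ·  [P3 ends]
  16='acd' goto c→17
  17='acdc' goto c→18
  18='acdcc' goto d→19
  19='acdccd' goto ·  [P4 ends]
  20='b' goto d→21
  21='bd' goto a→22  [P5 ends]
  22='bda' goto c→23
  23='bdac' goto c→24
  24='bdacc' goto ·  [P6 ends]
  25='cc' goto d→26
  26='ccd' goto ·  [P7 ends]

Failure links (BFS by depth):
  n1('c'): parent n0 fail=0; on 'c' 0 → fail=0;  out ∅∪∅=∅
  n8('a'): parent n0 fail=0; on 'a' 0 → fail=0;  out ∅∪∅=∅
  n20('b'): parent n0 fail=0; on 'b' 0 → fail=0;  out ∅∪∅=∅
  n2('cd'): parent n1 fail=0; on 'd' 0 → fail=0;  out ∅∪∅=∅
  n4('cb'): parent n1 fail=0; on 'b' 0 → fail=20;  out ∅∪∅=∅
  n9('ac'): parent n8 fail=0; on 'c' 0 → fail=1;  out ∅∪∅=∅
  n13('aa'): parent n8 fail=0; on 'a' 0 → fail=8;  out ∅∪∅=∅
  n21('bd'): parent n20 fail=0; on 'd' 0 → fail=0;  out {5}∪∅={5}
  n25('cc'): parent n1 fail=0; on 'c' 0 → fail=1;  out ∅∪∅=∅
  n3('cda'): parent n2 fail=0; on 'a' 0 → fail=8;  out {0}∪∅={0}
  n5('cba'): parent n4 fail=20; on 'a' 20→0 → fail=8;  out ∅∪∅=∅
  n10('acc'): parent n9 fail=1; on 'c' 1 → fail=25;  out ∅∪∅=∅
  n14('aab'): parent n13 fail=8; on 'b' 8→0 → fail=20;  out ∅∪∅=∅
  n16('acd'): parent n9 fail=1; on 'd' 1 → fail=2;  out ∅∪∅=∅
  n22('bda'): parent n21 fail=0; on 'a' 0 → fail=8;  out ∅∪∅=∅
  n26('ccd'): parent n25 fail=1; on 'd' 1 → fail=2;  out {7}∪∅={7}
  n6('cbaa'): parent n5 fail=8; on 'a' 8 → fail=13;  out ∅∪∅=∅
  n11('acca'): parent n10 fail=25; on 'a' 25→1→0 → fail=8;  out ∅∪∅=∅
  n15('aabc'): parent n14 fail=20; on 'c' 20→0 → fail=1;  out {3}∪∅={3}
  n17('acdc'): parent n16 fail=2; on 'c' 2→0 → fail=1;  out ∅∪∅=∅
  n23('bdac'): parent n22 fail=8; on 'c' 8 → fail=9;  out ∅∪∅=∅
  n7('cbaab'): parent n6 fail=13; on 'b' 13 → fail=14;  out {1}∪∅={1}
  n12('accac'): parent n11 fail=8; on 'c' 8 → fail=9;  out {2}∪∅={2}
  n18('acdcc'): parent n17 fail=1; on 'c' 1 → fail=25;  out ∅∪∅=∅
  n24('bdacc'): parent n23 fail=9; on 'c' 9 → fail=10;  out {6}∪∅={6}
  n19('acdccd'): parent n18 fail=25; on 'd' 25 → fail=26;  out {4}∪{7}={4,7}

Text stream:
[0] read 'c'  n0⇒n1
[1] read 'b'  n1⇒n4
[2] read 'd'  n4⇒n21 (via fail)  emit P5@[1:2]
[3] read 'a'  n21⇒n22
[4] read 'c'  n22⇒n23
[5] read 'c'  n23⇒n24  emit P6@[1:5]
[6] read 'b'  n24⇒n4 (via fail)
[7] read 'a'  n4⇒n5
[8] read 'c'  n5⇒n9 (via fail)
[9] read 'a'  n9⇒n8 (via fail)
[10] read 'c'  n8⇒n9
[11] read 'd'  n9⇒n16
[12] read 'c'  n16⇒n17
[13] read 'c'  n17⇒n18
[14] read 'd'  n18⇒n19  emit P4@[9:14],P7@[12:14]
[15] read 'c'  n19⇒n1 (via fail)
[16] read 'b'  n1⇒n4
[17] read 'a'  n4⇒n5
[18] read 'a'  n5⇒n6
[19] read 'c'  n6⇒n9 (via fail)
[20] read 'c'  n9⇒n10
[21] read 'd'  n10⇒n26 (via fail)  emit P7@[19:21]
[22] read 'c'  n26⇒n1 (via fail)
[23] read 'd'  n1⇒n2
[24] read 'a'  n2⇒n3  emit P0@[22:24]
[25] read 'c'  n3⇒n9 (via fail)
[26] read 'c'  n9⇒n10
[27] read 'b'  n10⇒n4 (via fail)
[28] read 'a'  n4⇒n5
[29] read 'c'  n5⇒n9 (via fail)
[30] read 'c'  n9⇒n10
[31] read 'a'  n10⇒n11
[32] read 'c'  n11⇒n12  emit P2@[28:32]
[33] read 'a'  n12⇒n8 (via fail)
[34] read 'a'  n8⇒n13
[35] read 'b'  n13⇒n14
[36] read 'c'  n14⇒n15  emit P3@[33:36]
[37] read 'b'  n15⇒n4 (via fail)
[38] read 'd'  n4⇒n21 (via fail)  emit P5@[37:38]
[39] read 'c'  n21⇒n1 (via fail)
[40] read 'c'  n1⇒n25
[41] read 'c'  n25⇒n25 (via fail)
[42] read 'd'  n25⇒n26  emit P7@[40:42]
[43] read 'd'  n26⇒n0 (via fail)
[44] read 'a'  n0⇒n8
[45] read 'c'  n8⇒n9
[46] read 'd'  n9⇒n16
[47] read 'c'  n16⇒n17
[48] read 'c'  n17⇒n18
[49] read 'd'  n18⇒n19  emit P4@[44:49],P7@[47:49]
[50] read 'a'  n19⇒n3 (via fail)  emit P0@[48:50]
[51] read 'b'  n3⇒n20 (via fail)
[52] read 'a'  n20⇒n8 (via fail)
[53] read 'c'  n8⇒n9
[54] read 'b'  n9⇒n4 (via fail)
[55] read 'd'  n4⇒n21 (via fail)  emit P5@[54:55]
[56] read 'a'  n21⇒n22
[57] read 'c'  n22⇒n23
[58] read 'c'  n23⇒n24  emit P6@[54:58]
[59] read 'c'  n24⇒n25 (via fail)
[60] read 'c'  n25⇒n25 (via fail)
[61] read 'a'  n25⇒n8 (via fail)
[62] read 'c'  n8⇒n9
[63] read 'c'  n9⇒n10
[64] read 'a'  n10⇒n11
[65] read 'c'  n11⇒n12  emit P2@[61:65]

Result: [[2,5],[5,6],[14,4],[14,7],[21,7],[24,0],[32,2],[36,3],[38,5],[42,7],[49,4],[49,7],[50,0],[55,5],[58,6],[65,2]]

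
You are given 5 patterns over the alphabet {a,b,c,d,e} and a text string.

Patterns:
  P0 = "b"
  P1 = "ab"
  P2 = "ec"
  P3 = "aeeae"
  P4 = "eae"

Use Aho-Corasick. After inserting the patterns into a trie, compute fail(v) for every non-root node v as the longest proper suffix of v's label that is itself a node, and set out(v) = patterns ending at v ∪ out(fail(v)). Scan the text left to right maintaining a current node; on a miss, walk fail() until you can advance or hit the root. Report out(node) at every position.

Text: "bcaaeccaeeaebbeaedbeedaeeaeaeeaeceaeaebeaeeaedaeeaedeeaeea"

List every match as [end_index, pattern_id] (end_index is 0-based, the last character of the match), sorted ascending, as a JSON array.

Build automaton:
Trie nodes:
  0='ε' goto a→2 b→1 e→4
  1='b' goto ·  ←P0
  2='a' goto b→3 e→6
  3='ab' goto ·  ←P1
  4='e' goto a→10 c→5
  5='ec' goto ·  ←P2
  6='ae' goto e→7
  7='aee' goto a→8
  8='aeea' goto e→9
  9='aeeae' goto ·  ←P3
  10='ea' goto e→11
  11='eae' goto ·  ←P4

Failure links (BFS by depth):
  fail(1) 'b': from fail(0)=0 chase 'b': 0 ⇒ 0;  out={0}∪out(0)={0}
  fail(2) 'a': from fail(0)=0 chase 'a': 0 ⇒ 0;  out=∅∪out(0)=∅
  fail(4) 'e': from fail(0)=0 chase 'e': 0 ⇒ 0;  out=∅∪out(0)=∅
  fail(3) 'ab': from fail(2)=0 chase 'b': 0 ⇒ 1;  out={1}∪out(1)={0,1}
  fail(5) 'ec': from fail(4)=0 chase 'c': 0 ⇒ 0;  out={2}∪out(0)={2}
  fail(6) 'ae': from fail(2)=0 chase 'e': 0 ⇒ 4;  out=∅∪out(4)=∅
  fail(10) 'ea': from fail(4)=0 chase 'a': 0 ⇒ 2;  out=∅∪out(2)=∅
  fail(7) 'aee': from fail(6)=4 chase 'e': 4→0 ⇒ 4;  out=∅∪out(4)=∅
  fail(11) 'eae': from fail(10)=2 chase 'e': 2 ⇒ 6;  out={4}∪out(6)={4}
  fail(8) 'aeea': from fail(7)=4 chase 'a': 4 ⇒ 10;  out=∅∪out(10)=∅
  fail(9) 'aeeae': from fail(8)=10 chase 'e': 10 ⇒ 11;  out={3}∪out(11)={3,4}

Scan:
pos 0 'b': at 1  → match P0@[0:0]
pos 1 'c': at 0 (fail-walked)
pos 2 'a': at 2
pos 3 'a': at 2 (fail-walked)
pos 4 'e': at 6
pos 5 'c': at 5 (fail-walked)  → match P2@[4:5]
pos 6 'c': at 0 (fail-walked)
pos 7 'a': at 2
pos 8 'e': at 6
pos 9 'e': at 7
pos 10 'a': at 8
pos 11 'e': at 9  → match P3@[7:11],P4@[9:11]
pos 12 'b': at 1 (fail-walked)  → match P0@[12:12]
pos 13 'b': at 1 (fail-walked)  → match P0@[13:13]
pos 14 'e': at 4 (fail-walked)
pos 15 'a': at 10
pos 16 'e': at 11  → match P4@[14:16]
pos 17 'd': at 0 (fail-walked)
pos 18 'b': at 1  → match P0@[18:18]
pos 19 'e': at 4 (fail-walked)
pos 20 'e': at 4 (fail-walked)
pos 21 'd': at 0 (fail-walked)
pos 22 'a': at 2
pos 23 'e': at 6
pos 24 'e': at 7
pos 25 'a': at 8
pos 26 'e': at 9  → match P3@[22:26],P4@[24:26]
pos 27 'a': at 10 (fail-walked)
pos 28 'e': at 11  → match P4@[26:28]
pos 29 'e': at 7 (fail-walked)
pos 30 'a': at 8
pos 31 'e': at 9  → match P3@[27:31],P4@[29:31]
pos 32 'c': at 5 (fail-walked)  → match P2@[31:32]
pos 33 'e': at 4 (fail-walked)
pos 34 'a': at 10
pos 35 'e': at 11  → match P4@[33:35]
pos 36 'a': at 10 (fail-walked)
pos 37 'e': at 11  → match P4@[35:37]
pos 38 'b': at 1 (fail-walked)  → match P0@[38:38]
pos 39 'e': at 4 (fail-walked)
pos 40 'a': at 10
pos 41 'e': at 11  → match P4@[39:41]
pos 42 'e': at 7 (fail-walked)
pos 43 'a': at 8
pos 44 'e': at 9  → match P3@[40:44],P4@[42:44]
pos 45 'd': at 0 (fail-walked)
pos 46 'a': at 2
pos 47 'e': at 6
pos 48 'e': at 7
pos 49 'a': at 8
pos 50 'e': at 9  → match P3@[46:50],P4@[48:50]
pos 51 'd': at 0 (fail-walked)
pos 52 'e': at 4
pos 53 'e': at 4 (fail-walked)
pos 54 'a': at 10
pos 55 'e': at 11  → match P4@[53:55]
pos 56 'e': at 7 (fail-walked)
pos 57 'a': at 8

Matches: [[0,0],[5,2],[11,3],[11,4],[12,0],[13,0],[16,4],[18,0],[26,3],[26,4],[28,4],[31,3],[31,4],[32,2],[35,4],[37,4],[38,0],[41,4],[44,3],[44,4],[50,3],[50,4],[55,4]]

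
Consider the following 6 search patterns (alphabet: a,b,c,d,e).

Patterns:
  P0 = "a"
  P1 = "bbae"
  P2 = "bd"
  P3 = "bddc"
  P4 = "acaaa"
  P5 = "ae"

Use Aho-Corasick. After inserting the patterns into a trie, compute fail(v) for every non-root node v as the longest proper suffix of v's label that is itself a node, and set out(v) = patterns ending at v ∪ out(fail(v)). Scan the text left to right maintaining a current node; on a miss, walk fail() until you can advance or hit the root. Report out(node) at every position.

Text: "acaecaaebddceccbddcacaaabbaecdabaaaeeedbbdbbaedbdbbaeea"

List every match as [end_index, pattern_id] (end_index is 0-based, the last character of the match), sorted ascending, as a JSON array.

Build automaton:
Trie (insert patterns):
  0='ε' goto a→1 b→2
  1='a' goto c→9 e→13  [P0 ends]
  2='b' goto b→3 d→6
  3='bb' goto a→4
  4='bba' goto e→5
  5='bbae' goto ·  [P1 ends]
  6='bd' goto d→7  [P2 ends]
  7='bdd' goto c→8
  8='bddc' goto ·  [P3 ends]
  9='ac' goto a→10
  10='aca' goto a→11
  11='acaa' goto a→12
  12='acaaa' goto ·  [P4 ends]
  13='ae' goto ·  [P5 ends]

BFS fail/out derivation:
  n1('a'): parent n0 fail=0; on 'a' 0 → fail=0;  out {0}∪∅={0}
  n2('b'): parent n0 fail=0; on 'b' 0 → fail=0;  out ∅∪∅=∅
  n3('bb'): parent n2 fail=0; on 'b' 0 → fail=2;  out ∅∪∅=∅
  n6('bd'): parent n2 fail=0; on 'd' 0 → fail=0;  out {2}∪∅={2}
  n9('ac'): parent n1 fail=0; on 'c' 0 → fail=0;  out ∅∪∅=∅
  n13('ae'): parent n1 fail=0; on 'e' 0 → fail=0;  out {5}∪∅={5}
  n4('bba'): parent n3 fail=2; on 'a' 2→0 → fail=1;  out ∅∪{0}={0}
  n7('bdd'): parent n6 fail=0; on 'd' 0 → fail=0;  out ∅∪∅=∅
  n10('aca'): parent n9 fail=0; on 'a' 0 → fail=1;  out ∅∪{0}={0}
  n5('bbae'): parent n4 fail=1; on 'e' 1 → fail=13;  out {1}∪{5}={1,5}
  n8('bddc'): parent n7 fail=0; on 'c' 0 → fail=0;  out {3}∪∅={3}
  n11('acaa'): parent n10 fail=1; on 'a' 1→0 → fail=1;  out ∅∪{0}={0}
  n12('acaaa'): parent n11 fail=1; on 'a' 1→0 → fail=1;  out {4}∪{0}={0,4}

Scan:
i=0 'a': node 0→1  emit P0@[0:0]
i=1 'c': node 1→9
i=2 'a': node 9→10  emit P0@[2:2]
i=3 'e': node 10→13 (via fail)  emit P5@[2:3]
i=4 'c': node 13→0 (via fail)
i=5 'a': node 0→1  emit P0@[5:5]
i=6 'a': node 1→1 (via fail)  emit P0@[6:6]
i=7 'e': node 1→13  emit P5@[6:7]
i=8 'b': node 13→2 (via fail)
i=9 'd': node 2→6  emit P2@[8:9]
i=10 'd': node 6→7
i=11 'c': node 7→8  emit P3@[8:11]
i=12 'e': node 8→0 (via fail)
i=13 'c': node 0→0
i=14 'c': node 0→0
i=15 'b': node 0→2
i=16 'd': node 2→6  emit P2@[15:16]
i=17 'd': node 6→7
i=18 'c': node 7→8  emit P3@[15:18]
i=19 'a': node 8→1 (via fail)  emit P0@[19:19]
i=20 'c': node 1→9
i=21 'a': node 9→10  emit P0@[21:21]
i=22 'a': node 10→11  emit P0@[22:22]
i=23 'a': node 11→12  emit P0@[23:23],P4@[19:23]
i=24 'b': node 12→2 (via fail)
i=25 'b': node 2→3
i=26 'a': node 3→4  emit P0@[26:26]
i=27 'e': node 4→5  emit P1@[24:27],P5@[26:27]
i=28 'c': node 5→0 (via fail)
i=29 'd': node 0→0
i=30 'a': node 0→1  emit P0@[30:30]
i=31 'b': node 1→2 (via fail)
i=32 'a': node 2→1 (via fail)  emit P0@[32:32]
i=33 'a': node 1→1 (via fail)  emit P0@[33:33]
i=34 'a': node 1→1 (via fail)  emit P0@[34:34]
i=35 'e': node 1→13  emit P5@[34:35]
i=36 'e': node 13→0 (via fail)
i=37 'e': node 0→0
i=38 'd': node 0→0
i=39 'b': node 0→2
i=40 'b': node 2→3
i=41 'd': node 3→6 (via fail)  emit P2@[40:41]
i=42 'b': node 6→2 (via fail)
i=43 'b': node 2→3
i=44 'a': node 3→4  emit P0@[44:44]
i=45 'e': node 4→5  emit P1@[42:45],P5@[44:45]
i=46 'd': node 5→0 (via fail)
i=47 'b': node 0→2
i=48 'd': node 2→6  emit P2@[47:48]
i=49 'b': node 6→2 (via fail)
i=50 'b': node 2→3
i=51 'a': node 3→4  emit P0@[51:51]
i=52 'e': node 4→5  emit P1@[49:52],P5@[51:52]
i=53 'e': node 5→0 (via fail)
i=54 'a': node 0→1  emit P0@[54:54]

Result: [[0,0],[2,0],[3,5],[5,0],[6,0],[7,5],[9,2],[11,3],[16,2],[18,3],[19,0],[21,0],[22,0],[23,0],[23,4],[26,0],[27,1],[27,5],[30,0],[32,0],[33,0],[34,0],[35,5],[41,2],[44,0],[45,1],[45,5],[48,2],[51,0],[52,1],[52,5],[54,0]]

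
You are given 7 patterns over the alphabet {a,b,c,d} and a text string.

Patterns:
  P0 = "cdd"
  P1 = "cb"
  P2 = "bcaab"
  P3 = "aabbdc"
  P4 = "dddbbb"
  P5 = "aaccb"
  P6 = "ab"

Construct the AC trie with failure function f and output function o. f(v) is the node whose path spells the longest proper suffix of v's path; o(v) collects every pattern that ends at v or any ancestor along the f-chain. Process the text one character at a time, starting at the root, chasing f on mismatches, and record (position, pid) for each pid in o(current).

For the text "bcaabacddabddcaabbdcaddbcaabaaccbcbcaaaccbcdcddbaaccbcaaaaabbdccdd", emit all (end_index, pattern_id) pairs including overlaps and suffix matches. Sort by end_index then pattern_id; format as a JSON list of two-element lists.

Build automaton:
Trie (insert patterns):
  n0 'ε': a→10 b→5 c→1 d→16
  n1 'c': b→4 d→2
  n2 'cd': d→3
  n3 'cdd': ·  ←P0
  n4 'cb': ·  ←P1
  n5 'b': c→6
  n6 'bc': a→7
  n7 'bca': a→8
  n8 'bcaa': b→9
  n9 'bcaab': ·  ←P2
  n10 'a': a→11 b→25
  n11 'aa': b→12 c→22
  n12 'aab': b→13
  n13 'aabb': d→14
  n14 'aabbd': c→15
  n15 'aabbdc': ·  ←P3
  n16 'd': d→17
  n17 'dd': d→18
  n18 'ddd': b→19
  n19 'dddb': b→20
  n20 'dddbb': b→21
  n21 'dddbbb': ·  ←P4
  n22 'aac': c→23
  n23 'aacc': b→24
  n24 'aaccb': ·  ←P5
  n25 'ab': ·  ←P6

BFS fail/out derivation:
  fail(1) 'c': from fail(0)=0 chase 'c': 0 ⇒ 0;  out=∅∪out(0)=∅
  fail(5) 'b': from fail(0)=0 chase 'b': 0 ⇒ 0;  out=∅∪out(0)=∅
  fail(10) 'a': from fail(0)=0 chase 'a': 0 ⇒ 0;  out=∅∪out(0)=∅
  fail(16) 'd': from fail(0)=0 chase 'd': 0 ⇒ 0;  out=∅∪out(0)=∅
  fail(2) 'cd': from fail(1)=0 chase 'd': 0 ⇒ 16;  out=∅∪out(16)=∅
  fail(4) 'cb': from fail(1)=0 chase 'b': 0 ⇒ 5;  out={1}∪out(5)={1}
  fail(6) 'bc': from fail(5)=0 chase 'c': 0 ⇒ 1;  out=∅∪out(1)=∅
  fail(11) 'aa': from fail(10)=0 chase 'a': 0 ⇒ 10;  out=∅∪out(10)=∅
  fail(17) 'dd': from fail(16)=0 chase 'd': 0 ⇒ 16;  out=∅∪out(16)=∅
  fail(25) 'ab': from fail(10)=0 chase 'b': 0 ⇒ 5;  out={6}∪out(5)={6}
  fail(3) 'cdd': from fail(2)=16 chase 'd': 16 ⇒ 17;  out={0}∪out(17)={0}
  fail(7) 'bca': from fail(6)=1 chase 'a': 1→0 ⇒ 10;  out=∅∪out(10)=∅
  fail(12) 'aab': from fail(11)=10 chase 'b': 10 ⇒ 25;  out=∅∪out(25)={6}
  fail(18) 'ddd': from fail(17)=16 chase 'd': 16 ⇒ 17;  out=∅∪out(17)=∅
  fail(22) 'aac': from fail(11)=10 chase 'c': 10→0 ⇒ 1;  out=∅∪out(1)=∅
  fail(8) 'bcaa': from fail(7)=10 chase 'a': 10 ⇒ 11;  out=∅∪out(11)=∅
  fail(13) 'aabb': from fail(12)=25 chase 'b': 25→5→0 ⇒ 5;  out=∅∪out(5)=∅
  fail(19) 'dddb': from fail(18)=17 chase 'b': 17→16→0 ⇒ 5;  out=∅∪out(5)=∅
  fail(23) 'aacc': from fail(22)=1 chase 'c': 1→0 ⇒ 1;  out=∅∪out(1)=∅
  fail(9) 'bcaab': from fail(8)=11 chase 'b': 11 ⇒ 12;  out={2}∪out(12)={2,6}
  fail(14) 'aabbd': from fail(13)=5 chase 'd': 5→0 ⇒ 16;  out=∅∪out(16)=∅
  fail(20) 'dddbb': from fail(19)=5 chase 'b': 5→0 ⇒ 5;  out=∅∪out(5)=∅
  fail(24) 'aaccb': from fail(23)=1 chase 'b': 1 ⇒ 4;  out={5}∪out(4)={1,5}
  fail(15) 'aabbdc': from fail(14)=16 chase 'c': 16→0 ⇒ 1;  out={3}∪out(1)={3}
  fail(21) 'dddbbb': from fail(20)=5 chase 'b': 5→0 ⇒ 5;  out={4}∪out(5)={4}

Text stream:
pos 0 'b': at 5
pos 1 'c': at 6
pos 2 'a': at 7
pos 3 'a': at 8
pos 4 'b': at 9  ** P2@[0:4],P6@[3:4]
pos 5 'a': at 10 ·f
pos 6 'c': at 1 ·f
pos 7 'd': at 2
pos 8 'd': at 3  ** P0@[6:8]
pos 9 'a': at 10 ·f
pos 10 'b': at 25  ** P6@[9:10]
pos 11 'd': at 16 ·f
pos 12 'd': at 17
pos 13 'c': at 1 ·f
pos 14 'a': at 10 ·f
pos 15 'a': at 11
pos 16 'b': at 12  ** P6@[15:16]
pos 17 'b': at 13
pos 18 'd': at 14
pos 19 'c': at 15  ** P3@[14:19]
pos 20 'a': at 10 ·f
pos 21 'd': at 16 ·f
pos 22 'd': at 17
pos 23 'b': at 5 ·f
pos 24 'c': at 6
pos 25 'a': at 7
pos 26 'a': at 8
pos 27 'b': at 9  ** P2@[23:27],P6@[26:27]
pos 28 'a': at 10 ·f
pos 29 'a': at 11
pos 30 'c': at 22
pos 31 'c': at 23
pos 32 'b': at 24  ** P1@[31:32],P5@[28:32]
pos 33 'c': at 6 ·f
pos 34 'b': at 4 ·f  ** P1@[33:34]
pos 35 'c': at 6 ·f
pos 36 'a': at 7
pos 37 'a': at 8
pos 38 'a': at 11 ·f
pos 39 'c': at 22
pos 40 'c': at 23
pos 41 'b': at 24  ** P1@[40:41],P5@[37:41]
pos 42 'c': at 6 ·f
pos 43 'd': at 2 ·f
pos 44 'c': at 1 ·f
pos 45 'd': at 2
pos 46 'd': at 3  ** P0@[44:46]
pos 47 'b': at 5 ·f
pos 48 'a': at 10 ·f
pos 49 'a': at 11
pos 50 'c': at 22
pos 51 'c': at 23
pos 52 'b': at 24  ** P1@[51:52],P5@[48:52]
pos 53 'c': at 6 ·f
pos 54 'a': at 7
pos 55 'a': at 8
pos 56 'a': at 11 ·f
pos 57 'a': at 11 ·f
pos 58 'a': at 11 ·f
pos 59 'b': at 12  ** P6@[58:59]
pos 60 'b': at 13
pos 61 'd': at 14
pos 62 'c': at 15  ** P3@[57:62]
pos 63 'c': at 1 ·f
pos 64 'd': at 2
pos 65 'd': at 3  ** P0@[63:65]

Matches: [[4,2],[4,6],[8,0],[10,6],[16,6],[19,3],[27,2],[27,6],[32,1],[32,5],[34,1],[41,1],[41,5],[46,0],[52,1],[52,5],[59,6],[62,3],[65,0]]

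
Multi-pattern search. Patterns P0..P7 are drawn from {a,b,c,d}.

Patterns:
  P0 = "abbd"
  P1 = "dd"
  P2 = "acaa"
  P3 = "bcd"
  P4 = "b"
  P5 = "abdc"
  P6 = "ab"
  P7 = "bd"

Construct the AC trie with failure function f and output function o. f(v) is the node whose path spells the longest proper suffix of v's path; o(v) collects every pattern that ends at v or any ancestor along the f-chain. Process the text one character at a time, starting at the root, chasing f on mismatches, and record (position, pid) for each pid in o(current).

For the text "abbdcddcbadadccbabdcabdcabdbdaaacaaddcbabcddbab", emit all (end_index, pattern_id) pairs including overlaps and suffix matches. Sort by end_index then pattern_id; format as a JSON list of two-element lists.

Build:
Trie (insert patterns):
  n0 'ε': a→1 b→10 d→5
  n1 'a': b→2 c→7
  n2 'ab': b→3 d→13  ←P6
  n3 'abb': d→4
  n4 'abbd': ·  ←P0
  n5 'd': d→6
  n6 'dd': ·  ←P1
  n7 'ac': a→8
  n8 'aca': a→9
  n9 'acaa': ·  ←P2
  n10 'b': c→11 d→15  ←P4
  n11 'bc': d→12
  n12 'bcd': ·  ←P3
  n13 'abd': c→14
  n14 'abdc': ·  ←P5
  n15 'bd': ·  ←P7

Failure links (BFS by depth):
  fail(1) 'a': from fail(0)=0 chase 'a': 0 ⇒ 0;  out=∅∪out(0)=∅
  fail(5) 'd': from fail(0)=0 chase 'd': 0 ⇒ 0;  out=∅∪out(0)=∅
  fail(10) 'b': from fail(0)=0 chase 'b': 0 ⇒ 0;  out={4}∪out(0)={4}
  fail(2) 'ab': from fail(1)=0 chase 'b': 0 ⇒ 10;  out={6}∪out(10)={4,6}
  fail(6) 'dd': from fail(5)=0 chase 'd': 0 ⇒ 5;  out={1}∪out(5)={1}
  fail(7) 'ac': from fail(1)=0 chase 'c': 0 ⇒ 0;  out=∅∪out(0)=∅
  fail(11) 'bc': from fail(10)=0 chase 'c': 0 ⇒ 0;  out=∅∪out(0)=∅
  fail(15) 'bd': from fail(10)=0 chase 'd': 0 ⇒ 5;  out={7}∪out(5)={7}
  fail(3) 'abb': from fail(2)=10 chase 'b': 10→0 ⇒ 10;  out=∅∪out(10)={4}
  fail(8) 'aca': from fail(7)=0 chase 'a': 0 ⇒ 1;  out=∅∪out(1)=∅
  fail(12) 'bcd': from fail(11)=0 chase 'd': 0 ⇒ 5;  out={3}∪out(5)={3}
  fail(13) 'abd': from fail(2)=10 chase 'd': 10 ⇒ 15;  out=∅∪out(15)={7}
  fail(4) 'abbd': from fail(3)=10 chase 'd': 10 ⇒ 15;  out={0}∪out(15)={0,7}
  fail(9) 'acaa': from fail(8)=1 chase 'a': 1→0 ⇒ 1;  out={2}∪out(1)={2}
  fail(14) 'abdc': from fail(13)=15 chase 'c': 15→5→0 ⇒ 0;  out={5}∪out(0)={5}

Run:
i=0 'a': node 0→1
i=1 'b': node 1→2  → match P4@[1:1],P6@[0:1]
i=2 'b': node 2→3  → match P4@[2:2]
i=3 'd': node 3→4  → match P0@[0:3],P7@[2:3]
i=4 'c': node 4→0 ·f
i=5 'd': node 0→5
i=6 'd': node 5→6  → match P1@[5:6]
i=7 'c': node 6→0 ·f
i=8 'b': node 0→10  → match P4@[8:8]
i=9 'a': node 10→1 ·f
i=10 'd': node 1→5 ·f
i=11 'a': node 5→1 ·f
i=12 'd': node 1→5 ·f
i=13 'c': node 5→0 ·f
i=14 'c': node 0→0
i=15 'b': node 0→10  → match P4@[15:15]
i=16 'a': node 10→1 ·f
i=17 'b': node 1→2  → match P4@[17:17],P6@[16:17]
i=18 'd': node 2→13  → match P7@[17:18]
i=19 'c': node 13→14  → match P5@[16:19]
i=20 'a': node 14→1 ·f
i=21 'b': node 1→2  → match P4@[21:21],P6@[20:21]
i=22 'd': node 2→13  → match P7@[21:22]
i=23 'c': node 13→14  → match P5@[20:23]
i=24 'a': node 14→1 ·f
i=25 'b': node 1→2  → match P4@[25:25],P6@[24:25]
i=26 'd': node 2→13  → match P7@[25:26]
i=27 'b': node 13→10 ·f  → match P4@[27:27]
i=28 'd': node 10→15  → match P7@[27:28]
i=29 'a': node 15→1 ·f
i=30 'a': node 1→1 ·f
i=31 'a': node 1→1 ·f
i=32 'c': node 1→7
i=33 'a': node 7→8
i=34 'a': node 8→9  → match P2@[31:34]
i=35 'd': node 9→5 ·f
i=36 'd': node 5→6  → match P1@[35:36]
i=37 'c': node 6→0 ·f
i=38 'b': node 0→10  → match P4@[38:38]
i=39 'a': node 10→1 ·f
i=40 'b': node 1→2  → match P4@[40:40],P6@[39:40]
i=41 'c': node 2→11 ·f
i=42 'd': node 11→12  → match P3@[40:42]
i=43 'd': node 12→6 ·f  → match P1@[42:43]
i=44 'b': node 6→10 ·f  → match P4@[44:44]
i=45 'a': node 10→1 ·f
i=46 'b': node 1→2  → match P4@[46:46],P6@[45:46]

All matches (sorted): [[1,4],[1,6],[2,4],[3,0],[3,7],[6,1],[8,4],[15,4],[17,4],[17,6],[18,7],[19,5],[21,4],[21,6],[22,7],[23,5],[25,4],[25,6],[26,7],[27,4],[28,7],[34,2],[36,1],[38,4],[40,4],[40,6],[42,3],[43,1],[44,4],[46,4],[46,6]]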